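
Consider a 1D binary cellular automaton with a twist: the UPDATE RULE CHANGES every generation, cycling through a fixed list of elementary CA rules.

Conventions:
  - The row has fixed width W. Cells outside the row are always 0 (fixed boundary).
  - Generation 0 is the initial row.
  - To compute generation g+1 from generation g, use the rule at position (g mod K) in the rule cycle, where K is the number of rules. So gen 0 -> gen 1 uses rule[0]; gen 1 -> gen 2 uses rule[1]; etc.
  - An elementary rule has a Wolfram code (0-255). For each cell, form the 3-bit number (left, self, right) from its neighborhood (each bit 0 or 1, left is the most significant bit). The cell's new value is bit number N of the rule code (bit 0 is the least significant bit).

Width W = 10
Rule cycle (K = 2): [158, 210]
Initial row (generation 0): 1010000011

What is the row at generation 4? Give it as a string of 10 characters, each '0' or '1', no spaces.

Gen 0: 1010000011
Gen 1 (rule 158): 1011000110
Gen 2 (rule 210): 0001101011
Gen 3 (rule 158): 0011001010
Gen 4 (rule 210): 0101110001

Answer: 0101110001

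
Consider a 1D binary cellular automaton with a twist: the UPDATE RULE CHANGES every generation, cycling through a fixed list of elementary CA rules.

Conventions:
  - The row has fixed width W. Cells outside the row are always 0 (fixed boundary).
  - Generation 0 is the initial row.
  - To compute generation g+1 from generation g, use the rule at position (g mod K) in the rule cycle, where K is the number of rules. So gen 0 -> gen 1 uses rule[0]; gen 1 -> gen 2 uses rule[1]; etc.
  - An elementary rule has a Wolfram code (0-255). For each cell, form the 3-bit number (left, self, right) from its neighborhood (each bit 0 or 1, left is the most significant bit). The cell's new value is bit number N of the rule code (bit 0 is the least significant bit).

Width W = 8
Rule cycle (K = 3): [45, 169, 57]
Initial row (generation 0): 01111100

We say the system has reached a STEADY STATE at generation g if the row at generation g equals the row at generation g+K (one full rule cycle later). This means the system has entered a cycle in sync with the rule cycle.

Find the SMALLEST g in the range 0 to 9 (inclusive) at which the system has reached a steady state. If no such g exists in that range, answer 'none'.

Gen 0: 01111100
Gen 1 (rule 45): 01000001
Gen 2 (rule 169): 00011100
Gen 3 (rule 57): 11010011
Gen 4 (rule 45): 10110010
Gen 5 (rule 169): 01100000
Gen 6 (rule 57): 01011111
Gen 7 (rule 45): 01110000
Gen 8 (rule 169): 01100111
Gen 9 (rule 57): 01010100
Gen 10 (rule 45): 01111101
Gen 11 (rule 169): 01111010
Gen 12 (rule 57): 01000101

Answer: none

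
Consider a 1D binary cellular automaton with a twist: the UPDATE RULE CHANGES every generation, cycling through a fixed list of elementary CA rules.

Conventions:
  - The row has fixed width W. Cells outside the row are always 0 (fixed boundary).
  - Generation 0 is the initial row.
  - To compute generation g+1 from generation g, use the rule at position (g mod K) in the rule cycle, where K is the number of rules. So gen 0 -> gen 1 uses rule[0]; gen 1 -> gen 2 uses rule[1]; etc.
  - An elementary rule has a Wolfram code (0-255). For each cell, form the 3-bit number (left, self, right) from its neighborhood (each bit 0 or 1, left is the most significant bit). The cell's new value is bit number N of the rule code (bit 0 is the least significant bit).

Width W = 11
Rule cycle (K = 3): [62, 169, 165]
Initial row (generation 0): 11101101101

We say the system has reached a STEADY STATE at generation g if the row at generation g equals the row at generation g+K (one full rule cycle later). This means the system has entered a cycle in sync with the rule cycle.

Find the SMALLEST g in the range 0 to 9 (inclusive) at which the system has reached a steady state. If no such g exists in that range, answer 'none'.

Gen 0: 11101101101
Gen 1 (rule 62): 10011011011
Gen 2 (rule 169): 00010110110
Gen 3 (rule 165): 11011001000
Gen 4 (rule 62): 10110111100
Gen 5 (rule 169): 01101111001
Gen 6 (rule 165): 00010110001
Gen 7 (rule 62): 00111101011
Gen 8 (rule 169): 10111010110
Gen 9 (rule 165): 11010111000
Gen 10 (rule 62): 10111100100
Gen 11 (rule 169): 01111000001
Gen 12 (rule 165): 00110011101

Answer: none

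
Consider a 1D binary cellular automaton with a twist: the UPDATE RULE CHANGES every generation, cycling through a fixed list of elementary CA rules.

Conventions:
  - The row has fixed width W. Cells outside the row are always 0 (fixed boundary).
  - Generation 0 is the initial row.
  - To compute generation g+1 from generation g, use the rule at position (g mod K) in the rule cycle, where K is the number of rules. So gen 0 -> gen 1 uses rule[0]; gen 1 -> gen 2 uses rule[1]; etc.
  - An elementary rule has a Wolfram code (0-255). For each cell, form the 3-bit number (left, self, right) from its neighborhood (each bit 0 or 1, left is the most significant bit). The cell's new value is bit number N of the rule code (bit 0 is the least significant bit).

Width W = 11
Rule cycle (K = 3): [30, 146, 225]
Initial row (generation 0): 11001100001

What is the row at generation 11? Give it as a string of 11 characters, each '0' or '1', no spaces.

Gen 0: 11001100001
Gen 1 (rule 30): 10111010011
Gen 2 (rule 146): 00010001100
Gen 3 (rule 225): 11000100101
Gen 4 (rule 30): 10101111101
Gen 5 (rule 146): 00000111000
Gen 6 (rule 225): 11110011011
Gen 7 (rule 30): 10001110010
Gen 8 (rule 146): 01010101101
Gen 9 (rule 225): 00101010110
Gen 10 (rule 30): 01101010101
Gen 11 (rule 146): 10000000000

Answer: 10000000000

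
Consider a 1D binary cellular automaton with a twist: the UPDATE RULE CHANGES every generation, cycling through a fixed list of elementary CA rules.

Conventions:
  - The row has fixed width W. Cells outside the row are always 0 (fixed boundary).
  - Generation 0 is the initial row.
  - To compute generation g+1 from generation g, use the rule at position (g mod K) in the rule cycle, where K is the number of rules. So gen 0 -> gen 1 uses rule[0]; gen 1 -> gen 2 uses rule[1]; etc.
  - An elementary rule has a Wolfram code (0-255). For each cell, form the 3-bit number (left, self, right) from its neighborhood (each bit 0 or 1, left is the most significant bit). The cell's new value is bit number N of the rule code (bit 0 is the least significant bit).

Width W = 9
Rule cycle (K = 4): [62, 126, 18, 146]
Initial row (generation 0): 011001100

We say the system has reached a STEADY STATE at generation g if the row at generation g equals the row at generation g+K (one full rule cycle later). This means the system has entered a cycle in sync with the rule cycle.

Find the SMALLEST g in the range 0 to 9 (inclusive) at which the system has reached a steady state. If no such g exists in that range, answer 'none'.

Answer: 3

Derivation:
Gen 0: 011001100
Gen 1 (rule 62): 110111010
Gen 2 (rule 126): 111101111
Gen 3 (rule 18): 000000000
Gen 4 (rule 146): 000000000
Gen 5 (rule 62): 000000000
Gen 6 (rule 126): 000000000
Gen 7 (rule 18): 000000000
Gen 8 (rule 146): 000000000
Gen 9 (rule 62): 000000000
Gen 10 (rule 126): 000000000
Gen 11 (rule 18): 000000000
Gen 12 (rule 146): 000000000
Gen 13 (rule 62): 000000000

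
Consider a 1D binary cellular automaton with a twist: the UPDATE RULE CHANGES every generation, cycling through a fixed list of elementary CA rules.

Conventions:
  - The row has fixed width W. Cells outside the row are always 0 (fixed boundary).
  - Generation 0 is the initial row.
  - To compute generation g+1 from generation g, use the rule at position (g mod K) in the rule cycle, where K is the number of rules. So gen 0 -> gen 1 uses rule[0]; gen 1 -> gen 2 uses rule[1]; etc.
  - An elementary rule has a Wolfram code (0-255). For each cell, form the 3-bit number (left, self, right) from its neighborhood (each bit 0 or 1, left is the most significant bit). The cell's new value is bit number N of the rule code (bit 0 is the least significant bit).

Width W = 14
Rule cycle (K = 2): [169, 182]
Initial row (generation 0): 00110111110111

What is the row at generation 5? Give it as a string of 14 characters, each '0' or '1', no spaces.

Gen 0: 00110111110111
Gen 1 (rule 169): 10101111101110
Gen 2 (rule 182): 11110111010101
Gen 3 (rule 169): 11101110101010
Gen 4 (rule 182): 01010101111111
Gen 5 (rule 169): 00101011111110

Answer: 00101011111110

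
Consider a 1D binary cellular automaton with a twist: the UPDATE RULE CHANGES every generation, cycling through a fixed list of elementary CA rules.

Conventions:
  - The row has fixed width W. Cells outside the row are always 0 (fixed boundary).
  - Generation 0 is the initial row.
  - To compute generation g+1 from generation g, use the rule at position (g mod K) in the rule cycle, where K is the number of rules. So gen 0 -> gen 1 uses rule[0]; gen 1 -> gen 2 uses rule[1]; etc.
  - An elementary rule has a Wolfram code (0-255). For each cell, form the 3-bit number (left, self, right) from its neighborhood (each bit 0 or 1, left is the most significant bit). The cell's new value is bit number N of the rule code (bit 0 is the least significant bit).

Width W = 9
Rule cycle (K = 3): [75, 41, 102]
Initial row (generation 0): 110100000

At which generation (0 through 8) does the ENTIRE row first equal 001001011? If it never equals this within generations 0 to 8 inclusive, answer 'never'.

Answer: 4

Derivation:
Gen 0: 110100000
Gen 1 (rule 75): 110001111
Gen 2 (rule 41): 100101000
Gen 3 (rule 102): 101111000
Gen 4 (rule 75): 001001011
Gen 5 (rule 41): 100000110
Gen 6 (rule 102): 100001010
Gen 7 (rule 75): 001110000
Gen 8 (rule 41): 101000111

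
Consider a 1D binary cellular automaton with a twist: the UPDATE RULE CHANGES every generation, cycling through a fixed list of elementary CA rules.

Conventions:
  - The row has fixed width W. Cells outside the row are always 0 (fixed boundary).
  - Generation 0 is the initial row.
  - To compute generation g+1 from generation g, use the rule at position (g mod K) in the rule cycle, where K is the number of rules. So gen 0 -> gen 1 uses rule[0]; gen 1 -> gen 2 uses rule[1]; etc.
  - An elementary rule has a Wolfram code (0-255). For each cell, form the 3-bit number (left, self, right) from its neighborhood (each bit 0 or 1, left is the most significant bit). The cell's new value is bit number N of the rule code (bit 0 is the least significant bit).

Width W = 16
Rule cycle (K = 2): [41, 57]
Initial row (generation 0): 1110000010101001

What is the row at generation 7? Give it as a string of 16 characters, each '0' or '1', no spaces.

Answer: 0010110000010110

Derivation:
Gen 0: 1110000010101001
Gen 1 (rule 41): 1000111001010000
Gen 2 (rule 57): 0110100100101111
Gen 3 (rule 41): 0101000000011000
Gen 4 (rule 57): 0010111111010111
Gen 5 (rule 41): 1001100000101100
Gen 6 (rule 57): 0101011110011011
Gen 7 (rule 41): 0010110000010110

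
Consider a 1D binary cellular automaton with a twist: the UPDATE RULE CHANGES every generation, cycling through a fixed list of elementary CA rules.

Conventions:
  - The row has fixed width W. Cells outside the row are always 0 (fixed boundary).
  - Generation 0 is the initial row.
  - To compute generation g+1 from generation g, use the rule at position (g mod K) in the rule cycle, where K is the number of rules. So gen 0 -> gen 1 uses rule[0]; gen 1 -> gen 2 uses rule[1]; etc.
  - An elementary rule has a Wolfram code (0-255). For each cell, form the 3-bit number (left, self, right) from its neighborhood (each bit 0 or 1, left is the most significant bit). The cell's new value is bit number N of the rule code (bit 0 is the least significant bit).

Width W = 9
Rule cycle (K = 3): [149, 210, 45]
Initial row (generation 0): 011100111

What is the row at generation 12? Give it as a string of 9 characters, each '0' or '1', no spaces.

Gen 0: 011100111
Gen 1 (rule 149): 001010010
Gen 2 (rule 210): 010001101
Gen 3 (rule 45): 010101011
Gen 4 (rule 149): 010101000
Gen 5 (rule 210): 100000100
Gen 6 (rule 45): 101110101
Gen 7 (rule 149): 100100101
Gen 8 (rule 210): 011011000
Gen 9 (rule 45): 010110011
Gen 10 (rule 149): 010001000
Gen 11 (rule 210): 101010100
Gen 12 (rule 45): 111111101

Answer: 111111101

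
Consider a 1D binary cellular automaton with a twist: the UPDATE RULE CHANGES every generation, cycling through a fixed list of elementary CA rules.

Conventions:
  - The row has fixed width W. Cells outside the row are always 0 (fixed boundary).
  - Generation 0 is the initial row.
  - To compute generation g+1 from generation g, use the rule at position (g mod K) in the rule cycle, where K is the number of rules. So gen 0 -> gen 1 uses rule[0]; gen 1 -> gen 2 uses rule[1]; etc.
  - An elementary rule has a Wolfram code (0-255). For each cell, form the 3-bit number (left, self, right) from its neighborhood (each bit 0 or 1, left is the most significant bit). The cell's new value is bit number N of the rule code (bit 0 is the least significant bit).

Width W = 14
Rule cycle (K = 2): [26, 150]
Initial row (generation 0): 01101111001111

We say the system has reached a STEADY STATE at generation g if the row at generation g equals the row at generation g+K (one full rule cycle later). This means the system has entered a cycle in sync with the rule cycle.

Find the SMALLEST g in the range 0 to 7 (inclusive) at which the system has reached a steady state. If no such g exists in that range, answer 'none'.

Answer: none

Derivation:
Gen 0: 01101111001111
Gen 1 (rule 26): 11001000111000
Gen 2 (rule 150): 00111101010100
Gen 3 (rule 26): 01100000000010
Gen 4 (rule 150): 10010000000111
Gen 5 (rule 26): 01101000001100
Gen 6 (rule 150): 10001100010010
Gen 7 (rule 26): 01011010101101
Gen 8 (rule 150): 11000010100001
Gen 9 (rule 26): 10100100010010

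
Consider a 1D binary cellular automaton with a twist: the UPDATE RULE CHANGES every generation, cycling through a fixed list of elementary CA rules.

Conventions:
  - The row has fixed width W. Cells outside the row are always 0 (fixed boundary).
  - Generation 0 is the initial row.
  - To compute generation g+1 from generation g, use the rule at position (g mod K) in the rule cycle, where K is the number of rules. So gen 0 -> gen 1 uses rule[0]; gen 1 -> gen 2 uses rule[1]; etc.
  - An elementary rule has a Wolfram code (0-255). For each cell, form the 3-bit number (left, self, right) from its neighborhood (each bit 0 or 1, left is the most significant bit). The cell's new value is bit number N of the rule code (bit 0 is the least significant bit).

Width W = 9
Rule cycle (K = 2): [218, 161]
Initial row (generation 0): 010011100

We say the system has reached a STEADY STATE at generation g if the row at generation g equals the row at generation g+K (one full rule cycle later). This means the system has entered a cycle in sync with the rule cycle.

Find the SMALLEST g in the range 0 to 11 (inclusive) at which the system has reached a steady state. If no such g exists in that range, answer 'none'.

Gen 0: 010011100
Gen 1 (rule 218): 101111110
Gen 2 (rule 161): 010111100
Gen 3 (rule 218): 100111110
Gen 4 (rule 161): 000011100
Gen 5 (rule 218): 000111110
Gen 6 (rule 161): 110011100
Gen 7 (rule 218): 111111110
Gen 8 (rule 161): 011111100
Gen 9 (rule 218): 111111110
Gen 10 (rule 161): 011111100
Gen 11 (rule 218): 111111110
Gen 12 (rule 161): 011111100
Gen 13 (rule 218): 111111110

Answer: 7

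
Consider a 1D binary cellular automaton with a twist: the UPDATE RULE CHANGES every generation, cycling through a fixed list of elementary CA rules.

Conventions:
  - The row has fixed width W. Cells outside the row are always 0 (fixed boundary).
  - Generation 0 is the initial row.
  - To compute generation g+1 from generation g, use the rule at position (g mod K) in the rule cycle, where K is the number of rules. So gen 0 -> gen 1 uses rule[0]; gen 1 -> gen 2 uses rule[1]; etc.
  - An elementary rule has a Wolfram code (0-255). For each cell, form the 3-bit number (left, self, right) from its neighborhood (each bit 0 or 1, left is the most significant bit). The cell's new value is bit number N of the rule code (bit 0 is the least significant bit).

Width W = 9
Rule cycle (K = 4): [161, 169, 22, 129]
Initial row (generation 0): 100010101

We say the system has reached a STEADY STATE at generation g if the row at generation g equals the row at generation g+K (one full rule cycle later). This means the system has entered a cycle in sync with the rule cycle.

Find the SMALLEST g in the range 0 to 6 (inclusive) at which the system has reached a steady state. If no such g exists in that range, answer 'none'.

Answer: none

Derivation:
Gen 0: 100010101
Gen 1 (rule 161): 001001010
Gen 2 (rule 169): 100000100
Gen 3 (rule 22): 110001110
Gen 4 (rule 129): 000100100
Gen 5 (rule 161): 110000001
Gen 6 (rule 169): 100111100
Gen 7 (rule 22): 111000010
Gen 8 (rule 129): 010011000
Gen 9 (rule 161): 000000011
Gen 10 (rule 169): 111111010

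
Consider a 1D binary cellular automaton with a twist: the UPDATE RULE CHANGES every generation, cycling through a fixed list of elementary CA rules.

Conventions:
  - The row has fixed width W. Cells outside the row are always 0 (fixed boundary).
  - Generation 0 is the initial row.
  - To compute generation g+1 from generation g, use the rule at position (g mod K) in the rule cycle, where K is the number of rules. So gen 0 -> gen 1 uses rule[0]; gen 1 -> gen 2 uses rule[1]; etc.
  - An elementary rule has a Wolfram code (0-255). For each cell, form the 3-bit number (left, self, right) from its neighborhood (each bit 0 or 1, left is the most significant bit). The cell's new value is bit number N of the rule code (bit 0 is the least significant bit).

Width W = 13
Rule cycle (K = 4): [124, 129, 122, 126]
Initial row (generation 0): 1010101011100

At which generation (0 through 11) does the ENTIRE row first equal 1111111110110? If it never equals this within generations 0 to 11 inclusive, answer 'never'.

Gen 0: 1010101011100
Gen 1 (rule 124): 1111111110110
Gen 2 (rule 129): 0111111100000
Gen 3 (rule 122): 1100000110000
Gen 4 (rule 126): 1110001111000
Gen 5 (rule 124): 1011001001100
Gen 6 (rule 129): 0000000000001
Gen 7 (rule 122): 0000000000010
Gen 8 (rule 126): 0000000000111
Gen 9 (rule 124): 0000000000101
Gen 10 (rule 129): 1111111110000
Gen 11 (rule 122): 1000000011000

Answer: 1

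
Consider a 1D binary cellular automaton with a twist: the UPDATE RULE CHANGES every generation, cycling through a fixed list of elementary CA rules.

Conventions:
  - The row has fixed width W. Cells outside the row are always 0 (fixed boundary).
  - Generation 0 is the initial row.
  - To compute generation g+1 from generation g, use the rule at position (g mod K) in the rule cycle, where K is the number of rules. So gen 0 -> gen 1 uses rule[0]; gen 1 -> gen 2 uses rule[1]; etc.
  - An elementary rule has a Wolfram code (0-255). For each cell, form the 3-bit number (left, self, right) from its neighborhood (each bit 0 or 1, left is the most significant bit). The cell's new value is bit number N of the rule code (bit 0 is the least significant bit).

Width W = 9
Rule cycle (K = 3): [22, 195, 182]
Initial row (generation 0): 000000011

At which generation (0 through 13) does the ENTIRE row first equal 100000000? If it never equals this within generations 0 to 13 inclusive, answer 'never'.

Answer: 4

Derivation:
Gen 0: 000000011
Gen 1 (rule 22): 000000100
Gen 2 (rule 195): 111111001
Gen 3 (rule 182): 011110111
Gen 4 (rule 22): 100000000
Gen 5 (rule 195): 001111111
Gen 6 (rule 182): 010111110
Gen 7 (rule 22): 110000001
Gen 8 (rule 195): 010111110
Gen 9 (rule 182): 111011101
Gen 10 (rule 22): 000000001
Gen 11 (rule 195): 111111110
Gen 12 (rule 182): 011111101
Gen 13 (rule 22): 100000001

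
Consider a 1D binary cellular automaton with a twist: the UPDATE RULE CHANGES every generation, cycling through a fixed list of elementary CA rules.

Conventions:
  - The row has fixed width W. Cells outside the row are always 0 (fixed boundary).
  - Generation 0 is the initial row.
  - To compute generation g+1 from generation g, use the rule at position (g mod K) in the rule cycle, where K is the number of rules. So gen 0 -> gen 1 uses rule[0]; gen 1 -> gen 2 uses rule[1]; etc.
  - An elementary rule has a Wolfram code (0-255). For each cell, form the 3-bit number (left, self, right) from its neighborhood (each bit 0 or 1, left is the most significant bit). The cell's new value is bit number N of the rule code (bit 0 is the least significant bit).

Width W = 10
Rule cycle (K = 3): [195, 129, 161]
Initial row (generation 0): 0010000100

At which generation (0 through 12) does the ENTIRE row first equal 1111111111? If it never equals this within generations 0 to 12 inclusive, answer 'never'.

Answer: 12

Derivation:
Gen 0: 0010000100
Gen 1 (rule 195): 1100111001
Gen 2 (rule 129): 0000010000
Gen 3 (rule 161): 1111000111
Gen 4 (rule 195): 0111011011
Gen 5 (rule 129): 0010000000
Gen 6 (rule 161): 1000111111
Gen 7 (rule 195): 0011011111
Gen 8 (rule 129): 1000001110
Gen 9 (rule 161): 0011100100
Gen 10 (rule 195): 1101101001
Gen 11 (rule 129): 0000000000
Gen 12 (rule 161): 1111111111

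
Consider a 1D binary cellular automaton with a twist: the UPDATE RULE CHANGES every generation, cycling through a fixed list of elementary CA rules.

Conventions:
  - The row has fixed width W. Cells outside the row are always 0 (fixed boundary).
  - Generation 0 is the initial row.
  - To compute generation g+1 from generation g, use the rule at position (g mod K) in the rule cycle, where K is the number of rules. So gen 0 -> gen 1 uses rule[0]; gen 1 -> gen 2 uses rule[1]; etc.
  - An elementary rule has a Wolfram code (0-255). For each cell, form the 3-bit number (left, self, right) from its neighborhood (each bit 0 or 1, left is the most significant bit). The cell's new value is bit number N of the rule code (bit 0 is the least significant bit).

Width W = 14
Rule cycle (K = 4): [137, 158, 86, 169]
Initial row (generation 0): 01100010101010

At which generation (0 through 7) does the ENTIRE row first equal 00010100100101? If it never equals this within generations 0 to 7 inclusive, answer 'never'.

Gen 0: 01100010101010
Gen 1 (rule 137): 01001000000000
Gen 2 (rule 158): 11111100000000
Gen 3 (rule 86): 00000110000000
Gen 4 (rule 169): 11110100111111
Gen 5 (rule 137): 11100000111110
Gen 6 (rule 158): 11010001111101
Gen 7 (rule 86): 01011010000101

Answer: never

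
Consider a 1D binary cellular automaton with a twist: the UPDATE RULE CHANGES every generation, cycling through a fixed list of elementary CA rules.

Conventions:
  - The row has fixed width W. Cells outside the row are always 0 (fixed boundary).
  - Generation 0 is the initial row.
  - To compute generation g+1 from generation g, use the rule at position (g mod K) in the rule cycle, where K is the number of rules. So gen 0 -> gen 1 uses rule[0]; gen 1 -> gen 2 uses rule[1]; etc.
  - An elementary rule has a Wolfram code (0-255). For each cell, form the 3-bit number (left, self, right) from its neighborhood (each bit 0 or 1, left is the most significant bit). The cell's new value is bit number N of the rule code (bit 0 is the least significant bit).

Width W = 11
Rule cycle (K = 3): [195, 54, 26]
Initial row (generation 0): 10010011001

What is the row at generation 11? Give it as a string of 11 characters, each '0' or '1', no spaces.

Gen 0: 10010011001
Gen 1 (rule 195): 00100101010
Gen 2 (rule 54): 01111111111
Gen 3 (rule 26): 11000000000
Gen 4 (rule 195): 01011111111
Gen 5 (rule 54): 11100000000
Gen 6 (rule 26): 10010000000
Gen 7 (rule 195): 00100111111
Gen 8 (rule 54): 01111000000
Gen 9 (rule 26): 11000100000
Gen 10 (rule 195): 01011001111
Gen 11 (rule 54): 11100110000

Answer: 11100110000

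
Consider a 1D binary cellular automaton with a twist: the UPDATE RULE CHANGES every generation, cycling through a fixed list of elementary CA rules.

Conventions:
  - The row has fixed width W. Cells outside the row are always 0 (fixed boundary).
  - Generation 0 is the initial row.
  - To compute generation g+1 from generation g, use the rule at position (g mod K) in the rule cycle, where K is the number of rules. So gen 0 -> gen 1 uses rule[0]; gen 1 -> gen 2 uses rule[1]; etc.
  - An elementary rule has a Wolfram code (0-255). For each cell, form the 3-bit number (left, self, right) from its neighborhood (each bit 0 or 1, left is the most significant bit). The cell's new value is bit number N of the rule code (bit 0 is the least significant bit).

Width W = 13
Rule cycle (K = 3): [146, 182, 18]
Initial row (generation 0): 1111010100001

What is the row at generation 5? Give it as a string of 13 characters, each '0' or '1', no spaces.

Gen 0: 1111010100001
Gen 1 (rule 146): 0110000010010
Gen 2 (rule 182): 1001000111111
Gen 3 (rule 18): 0110101000000
Gen 4 (rule 146): 1000000100000
Gen 5 (rule 182): 1100001110000

Answer: 1100001110000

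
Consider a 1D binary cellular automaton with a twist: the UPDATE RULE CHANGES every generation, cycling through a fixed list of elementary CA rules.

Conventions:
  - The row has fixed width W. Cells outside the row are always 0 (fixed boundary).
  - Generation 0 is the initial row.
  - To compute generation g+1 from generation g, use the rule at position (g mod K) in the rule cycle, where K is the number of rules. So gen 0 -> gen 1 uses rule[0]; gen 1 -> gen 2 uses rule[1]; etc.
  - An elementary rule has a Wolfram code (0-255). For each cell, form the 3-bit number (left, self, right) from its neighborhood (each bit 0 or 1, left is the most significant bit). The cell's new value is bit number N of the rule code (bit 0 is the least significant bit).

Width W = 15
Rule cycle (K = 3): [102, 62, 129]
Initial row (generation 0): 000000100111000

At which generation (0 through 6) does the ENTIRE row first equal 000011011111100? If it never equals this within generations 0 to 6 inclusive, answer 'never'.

Answer: 2

Derivation:
Gen 0: 000000100111000
Gen 1 (rule 102): 000001101001000
Gen 2 (rule 62): 000011011111100
Gen 3 (rule 129): 111000001111001
Gen 4 (rule 102): 001000010001011
Gen 5 (rule 62): 011100111011110
Gen 6 (rule 129): 001000010001100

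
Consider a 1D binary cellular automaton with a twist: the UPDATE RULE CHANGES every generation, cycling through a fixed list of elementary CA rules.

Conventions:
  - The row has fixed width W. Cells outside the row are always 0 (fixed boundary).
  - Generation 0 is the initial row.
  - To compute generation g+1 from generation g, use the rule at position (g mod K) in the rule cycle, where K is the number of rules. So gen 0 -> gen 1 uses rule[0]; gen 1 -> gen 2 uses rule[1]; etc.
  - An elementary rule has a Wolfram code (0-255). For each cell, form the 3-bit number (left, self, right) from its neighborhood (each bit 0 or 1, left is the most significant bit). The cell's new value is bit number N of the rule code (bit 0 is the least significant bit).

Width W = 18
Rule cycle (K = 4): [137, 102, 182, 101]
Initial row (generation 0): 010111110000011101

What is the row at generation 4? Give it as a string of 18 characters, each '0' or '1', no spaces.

Answer: 000110000010000101

Derivation:
Gen 0: 010111110000011101
Gen 1 (rule 137): 000111100111011000
Gen 2 (rule 102): 001000101001101000
Gen 3 (rule 182): 011101111110011100
Gen 4 (rule 101): 000110000010000101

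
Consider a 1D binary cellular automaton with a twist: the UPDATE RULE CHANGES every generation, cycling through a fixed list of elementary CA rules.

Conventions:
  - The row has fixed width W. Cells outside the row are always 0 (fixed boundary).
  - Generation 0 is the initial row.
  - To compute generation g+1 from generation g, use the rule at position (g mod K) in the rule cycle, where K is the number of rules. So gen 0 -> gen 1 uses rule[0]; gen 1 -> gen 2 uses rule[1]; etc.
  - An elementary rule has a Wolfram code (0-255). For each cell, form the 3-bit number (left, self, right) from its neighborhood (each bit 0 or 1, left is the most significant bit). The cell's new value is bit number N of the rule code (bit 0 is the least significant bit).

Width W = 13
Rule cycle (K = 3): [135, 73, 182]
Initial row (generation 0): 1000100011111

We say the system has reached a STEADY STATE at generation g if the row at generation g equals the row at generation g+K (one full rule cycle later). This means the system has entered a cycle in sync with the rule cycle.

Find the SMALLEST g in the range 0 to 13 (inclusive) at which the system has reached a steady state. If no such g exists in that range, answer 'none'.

Answer: 3

Derivation:
Gen 0: 1000100011111
Gen 1 (rule 135): 1011101101110
Gen 2 (rule 73): 0010101101010
Gen 3 (rule 182): 0111110011111
Gen 4 (rule 135): 1011100101110
Gen 5 (rule 73): 0010100001010
Gen 6 (rule 182): 0111110011111
Gen 7 (rule 135): 1011100101110
Gen 8 (rule 73): 0010100001010
Gen 9 (rule 182): 0111110011111
Gen 10 (rule 135): 1011100101110
Gen 11 (rule 73): 0010100001010
Gen 12 (rule 182): 0111110011111
Gen 13 (rule 135): 1011100101110
Gen 14 (rule 73): 0010100001010
Gen 15 (rule 182): 0111110011111
Gen 16 (rule 135): 1011100101110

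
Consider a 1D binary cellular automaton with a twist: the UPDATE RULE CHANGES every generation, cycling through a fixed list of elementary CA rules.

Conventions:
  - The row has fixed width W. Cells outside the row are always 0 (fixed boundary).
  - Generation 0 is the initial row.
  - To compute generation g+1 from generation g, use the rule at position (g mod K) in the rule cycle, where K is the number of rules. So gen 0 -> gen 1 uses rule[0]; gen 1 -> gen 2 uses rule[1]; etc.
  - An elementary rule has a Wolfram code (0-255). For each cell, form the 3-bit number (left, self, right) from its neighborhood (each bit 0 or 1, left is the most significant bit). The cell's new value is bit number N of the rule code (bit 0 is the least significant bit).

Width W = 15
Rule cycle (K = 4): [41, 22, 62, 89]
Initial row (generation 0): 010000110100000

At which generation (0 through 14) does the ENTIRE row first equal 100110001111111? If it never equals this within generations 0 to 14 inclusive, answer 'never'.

Answer: never

Derivation:
Gen 0: 010000110100000
Gen 1 (rule 41): 000110101001111
Gen 2 (rule 22): 001000101110000
Gen 3 (rule 62): 011101111001000
Gen 4 (rule 89): 010101001100111
Gen 5 (rule 41): 001010001000100
Gen 6 (rule 22): 011011011101110
Gen 7 (rule 62): 110110110011001
Gen 8 (rule 89): 110110111011100
Gen 9 (rule 41): 101101100110001
Gen 10 (rule 22): 100000011001011
Gen 11 (rule 62): 110000110111110
Gen 12 (rule 89): 111110110100011
Gen 13 (rule 41): 100001101001010
Gen 14 (rule 22): 110010001111011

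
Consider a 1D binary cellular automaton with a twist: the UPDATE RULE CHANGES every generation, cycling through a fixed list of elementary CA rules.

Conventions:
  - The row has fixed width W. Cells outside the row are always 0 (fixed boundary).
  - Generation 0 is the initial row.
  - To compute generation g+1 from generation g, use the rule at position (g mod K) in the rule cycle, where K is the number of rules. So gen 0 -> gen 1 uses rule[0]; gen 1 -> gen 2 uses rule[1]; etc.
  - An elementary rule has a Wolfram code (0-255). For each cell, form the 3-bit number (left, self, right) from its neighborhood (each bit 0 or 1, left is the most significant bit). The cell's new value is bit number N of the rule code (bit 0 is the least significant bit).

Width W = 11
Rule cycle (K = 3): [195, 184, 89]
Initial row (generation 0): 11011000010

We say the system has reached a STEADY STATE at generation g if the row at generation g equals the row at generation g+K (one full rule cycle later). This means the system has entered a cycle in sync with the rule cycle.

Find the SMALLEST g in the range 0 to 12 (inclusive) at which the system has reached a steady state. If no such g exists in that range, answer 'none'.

Answer: none

Derivation:
Gen 0: 11011000010
Gen 1 (rule 195): 01001011100
Gen 2 (rule 184): 00100111010
Gen 3 (rule 89): 10010101001
Gen 4 (rule 195): 00100000010
Gen 5 (rule 184): 00010000001
Gen 6 (rule 89): 11001111100
Gen 7 (rule 195): 01010111101
Gen 8 (rule 184): 00101111010
Gen 9 (rule 89): 10001001001
Gen 10 (rule 195): 00110010010
Gen 11 (rule 184): 00101001001
Gen 12 (rule 89): 10000100100
Gen 13 (rule 195): 00111001001
Gen 14 (rule 184): 00110100100
Gen 15 (rule 89): 10110010011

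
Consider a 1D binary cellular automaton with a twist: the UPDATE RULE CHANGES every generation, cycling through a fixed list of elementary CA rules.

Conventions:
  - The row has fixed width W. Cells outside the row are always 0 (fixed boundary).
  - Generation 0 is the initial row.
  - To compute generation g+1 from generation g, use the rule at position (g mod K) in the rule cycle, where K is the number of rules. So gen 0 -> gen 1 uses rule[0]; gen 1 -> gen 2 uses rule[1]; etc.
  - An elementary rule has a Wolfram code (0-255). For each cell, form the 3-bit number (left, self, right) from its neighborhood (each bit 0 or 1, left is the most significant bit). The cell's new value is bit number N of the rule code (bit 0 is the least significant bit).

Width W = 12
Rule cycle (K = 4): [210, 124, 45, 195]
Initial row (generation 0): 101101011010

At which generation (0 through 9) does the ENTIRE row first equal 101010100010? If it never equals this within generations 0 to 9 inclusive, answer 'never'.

Answer: 5

Derivation:
Gen 0: 101101011010
Gen 1 (rule 210): 000100001001
Gen 2 (rule 124): 000110001101
Gen 3 (rule 45): 110100101011
Gen 4 (rule 195): 010001000001
Gen 5 (rule 210): 101010100010
Gen 6 (rule 124): 111111110011
Gen 7 (rule 45): 100000000010
Gen 8 (rule 195): 001111111100
Gen 9 (rule 210): 010111111110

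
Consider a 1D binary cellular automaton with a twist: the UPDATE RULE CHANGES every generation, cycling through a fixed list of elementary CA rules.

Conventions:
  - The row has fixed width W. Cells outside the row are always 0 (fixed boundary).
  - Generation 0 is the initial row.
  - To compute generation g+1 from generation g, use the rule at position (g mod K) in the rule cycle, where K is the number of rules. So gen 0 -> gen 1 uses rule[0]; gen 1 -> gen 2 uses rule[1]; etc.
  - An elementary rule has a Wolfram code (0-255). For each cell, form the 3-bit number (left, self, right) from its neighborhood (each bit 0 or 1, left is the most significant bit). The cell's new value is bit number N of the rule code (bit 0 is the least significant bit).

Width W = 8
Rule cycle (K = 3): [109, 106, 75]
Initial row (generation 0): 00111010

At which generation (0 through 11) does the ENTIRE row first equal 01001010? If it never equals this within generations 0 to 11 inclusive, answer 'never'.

Gen 0: 00111010
Gen 1 (rule 109): 10101110
Gen 2 (rule 106): 01011010
Gen 3 (rule 75): 10011000
Gen 4 (rule 109): 10011011
Gen 5 (rule 106): 00111111
Gen 6 (rule 75): 11100001
Gen 7 (rule 109): 10101101
Gen 8 (rule 106): 01011110
Gen 9 (rule 75): 10010010
Gen 10 (rule 109): 10010010
Gen 11 (rule 106): 00100100

Answer: never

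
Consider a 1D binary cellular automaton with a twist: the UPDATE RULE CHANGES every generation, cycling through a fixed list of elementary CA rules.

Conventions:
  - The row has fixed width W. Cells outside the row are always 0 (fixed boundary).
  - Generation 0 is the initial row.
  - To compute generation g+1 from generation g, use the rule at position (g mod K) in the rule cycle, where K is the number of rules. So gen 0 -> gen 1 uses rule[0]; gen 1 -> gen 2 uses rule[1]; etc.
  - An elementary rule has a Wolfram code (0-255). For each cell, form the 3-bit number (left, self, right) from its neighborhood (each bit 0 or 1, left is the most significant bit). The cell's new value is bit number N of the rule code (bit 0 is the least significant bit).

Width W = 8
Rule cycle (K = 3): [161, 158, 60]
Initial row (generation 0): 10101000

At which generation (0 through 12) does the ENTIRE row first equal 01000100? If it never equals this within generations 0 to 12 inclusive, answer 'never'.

Answer: 4

Derivation:
Gen 0: 10101000
Gen 1 (rule 161): 01010011
Gen 2 (rule 158): 11011110
Gen 3 (rule 60): 10110001
Gen 4 (rule 161): 01000100
Gen 5 (rule 158): 11101110
Gen 6 (rule 60): 10011001
Gen 7 (rule 161): 00000000
Gen 8 (rule 158): 00000000
Gen 9 (rule 60): 00000000
Gen 10 (rule 161): 11111111
Gen 11 (rule 158): 11111110
Gen 12 (rule 60): 10000001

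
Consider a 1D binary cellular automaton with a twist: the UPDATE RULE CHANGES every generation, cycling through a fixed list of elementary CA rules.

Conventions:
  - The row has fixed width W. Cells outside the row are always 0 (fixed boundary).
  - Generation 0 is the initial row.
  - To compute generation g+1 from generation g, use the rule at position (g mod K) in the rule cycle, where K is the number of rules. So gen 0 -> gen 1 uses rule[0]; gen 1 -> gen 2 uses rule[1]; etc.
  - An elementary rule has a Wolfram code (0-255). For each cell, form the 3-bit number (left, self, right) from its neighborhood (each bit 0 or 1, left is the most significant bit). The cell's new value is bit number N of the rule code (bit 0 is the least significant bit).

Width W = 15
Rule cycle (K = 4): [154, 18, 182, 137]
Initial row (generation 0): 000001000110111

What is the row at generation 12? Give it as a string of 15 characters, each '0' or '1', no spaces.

Gen 0: 000001000110111
Gen 1 (rule 154): 000010101100110
Gen 2 (rule 18): 000100000011001
Gen 3 (rule 182): 001110000100111
Gen 4 (rule 137): 101100110000110
Gen 5 (rule 154): 001011101001101
Gen 6 (rule 18): 010000000110000
Gen 7 (rule 182): 111000001001000
Gen 8 (rule 137): 110011100000011
Gen 9 (rule 154): 101111010000110
Gen 10 (rule 18): 000000001001001
Gen 11 (rule 182): 000000011111111
Gen 12 (rule 137): 111111011111110

Answer: 111111011111110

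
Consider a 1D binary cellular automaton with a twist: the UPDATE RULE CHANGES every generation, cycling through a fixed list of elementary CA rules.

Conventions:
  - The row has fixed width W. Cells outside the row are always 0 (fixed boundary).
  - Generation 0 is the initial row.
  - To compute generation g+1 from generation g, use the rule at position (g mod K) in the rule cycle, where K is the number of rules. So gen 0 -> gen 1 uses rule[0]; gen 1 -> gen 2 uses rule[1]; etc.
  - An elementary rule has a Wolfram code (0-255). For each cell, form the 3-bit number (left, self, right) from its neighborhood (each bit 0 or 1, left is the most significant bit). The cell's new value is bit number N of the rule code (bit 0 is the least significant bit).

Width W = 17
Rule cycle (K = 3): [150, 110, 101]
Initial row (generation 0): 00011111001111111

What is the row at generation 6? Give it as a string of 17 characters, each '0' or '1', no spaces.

Answer: 10011010000000001

Derivation:
Gen 0: 00011111001111111
Gen 1 (rule 150): 00101110110111110
Gen 2 (rule 110): 01111011111100010
Gen 3 (rule 101): 00001100000101010
Gen 4 (rule 150): 00010010001101011
Gen 5 (rule 110): 00110110011111111
Gen 6 (rule 101): 10011010000000001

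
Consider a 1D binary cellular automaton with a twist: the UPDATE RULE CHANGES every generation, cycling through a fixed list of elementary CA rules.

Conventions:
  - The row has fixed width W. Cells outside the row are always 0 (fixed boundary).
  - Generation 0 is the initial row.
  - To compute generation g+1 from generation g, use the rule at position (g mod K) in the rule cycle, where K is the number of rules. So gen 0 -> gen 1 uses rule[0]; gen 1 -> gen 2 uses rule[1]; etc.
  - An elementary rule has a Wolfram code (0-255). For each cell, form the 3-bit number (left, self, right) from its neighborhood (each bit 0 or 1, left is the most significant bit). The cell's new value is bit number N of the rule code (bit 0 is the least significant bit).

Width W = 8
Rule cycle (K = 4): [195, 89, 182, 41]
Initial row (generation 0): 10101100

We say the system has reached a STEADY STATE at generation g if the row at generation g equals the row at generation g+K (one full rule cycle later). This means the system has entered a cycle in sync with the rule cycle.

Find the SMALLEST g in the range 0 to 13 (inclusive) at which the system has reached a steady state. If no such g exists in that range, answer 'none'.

Gen 0: 10101100
Gen 1 (rule 195): 00000101
Gen 2 (rule 89): 11110000
Gen 3 (rule 182): 01101000
Gen 4 (rule 41): 01010011
Gen 5 (rule 195): 10000101
Gen 6 (rule 89): 01110000
Gen 7 (rule 182): 10101000
Gen 8 (rule 41): 01010011
Gen 9 (rule 195): 10000101
Gen 10 (rule 89): 01110000
Gen 11 (rule 182): 10101000
Gen 12 (rule 41): 01010011
Gen 13 (rule 195): 10000101
Gen 14 (rule 89): 01110000
Gen 15 (rule 182): 10101000
Gen 16 (rule 41): 01010011
Gen 17 (rule 195): 10000101

Answer: 4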